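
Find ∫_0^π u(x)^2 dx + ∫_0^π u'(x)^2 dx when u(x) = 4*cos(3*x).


||u||_{H^1(0,π)}^2 = 80*π

u'(x) = -12*sin(3*x).
Expand u² and (u')² and integrate term by term on (0, π), using: for integers n ≥ 1, ∫_0^π sin²(nx) dx = ∫_0^π cos²(nx) dx = π/2; for n ≠ n', ∫_0^π sin(nx)sin(n'x) dx = ∫_0^π cos(nx)cos(n'x) dx = 0; and by product-to-sum, ∫_0^π sin(nx)cos(n'x) dx = ½∫_0^π [sin((n+n')x) + sin((n−n')x)] dx, which is 0 when n+n' is even and 2n/(n²−n'²) when n+n' is odd (it need not vanish on (0, π)).
  u² squared terms: (4)²·∫cos(3x)² dx = 16·π/2 = 8*π.
  So ∫_0^π u² dx = 8*π.
  (u')² squared terms: (-12)²·∫sin(3x)² dx = 144·π/2 = 72*π.
  So ∫_0^π (u')² dx = 72*π.
||u||_{H^1}^2 = (8*π) + (72*π) = 80*π.


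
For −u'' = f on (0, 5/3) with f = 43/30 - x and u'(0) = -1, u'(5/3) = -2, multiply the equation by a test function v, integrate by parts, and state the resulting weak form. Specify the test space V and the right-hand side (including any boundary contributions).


V = H^1(0, 5/3) (v unrestricted at boundary; u is determined up to an additive constant); weak form: ∫_0^5/3 u'v' dx = ∫_0^5/3 (43/30 - x) v dx − 2·v(5/3) + v(0) for all v ∈ V.

Multiply both sides by a test function v and integrate from 0 to 5/3:
  ∫_0^5/3 −u''(x) v(x) dx = ∫_0^5/3 f(x) v(x) dx.
Integrate the LHS by parts once:
  ∫_0^5/3 −u'' v dx = −[u'(x) v(x)]_0^5/3 + ∫_0^5/3 u'(x) v'(x) dx.
Thus ∫_0^5/3 u'(x) v'(x) dx = ∫_0^5/3 f(x) v(x) dx + [u'(x) v(x)]_0^5/3.
Choose V so that boundary terms are either known or forced to vanish.
u has inhomogeneous Neumann u'(0) = -1, u'(5/3) = -2. [u' v]_0^5/3 = (-2)·v(5/3) − (-1)·v(0) = − 2·v(5/3) + v(0). Take V = H^1(0, 5/3); boundary term becomes part of RHS.
Weak formulation: find u (satisfying any essential BC) such that ∫_0^5/3 u'(x) v'(x) dx = ∫_0^5/3 f v dx − 2·v(5/3) + v(0) for all v ∈ V (Neumann data are natural BCs: they enter the RHS as boundary terms).
Substituting f(x) = 43/30 - x, the right-hand side is ∫_0^5/3 (43/30 - x) v dx − 2·v(5/3) + v(0).
Compatibility check (pure Neumann): taking v ≡ 1 ∈ V gives 0 = ∫_0^5/3 f dx + (-2) − (-1), i.e. ∫_0^5/3 f dx must equal u'(0) − u'(5/3) = 1. Indeed ∫_0^5/3 (43/30 - x) dx = 1, so the data are compatible. The solution is then unique only up to an additive constant (fix it e.g. by requiring ∫_0^5/3 u dx = 0).


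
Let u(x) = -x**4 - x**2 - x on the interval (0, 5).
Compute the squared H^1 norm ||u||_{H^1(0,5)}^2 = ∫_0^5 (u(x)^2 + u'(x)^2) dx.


||u||_{H^1}^2 = 54881305/126

The H^1 norm (squared) on an interval (0, L) is
  ||u||_{H^1}^2 = ∫_0^L u(x)^2 dx + ∫_0^L u'(x)^2 dx.
Compute u'(x) = -4*x**3 - 2*x - 1.
Then u(x)^2 = x**8 + 2*x**6 + 2*x**5 + x**4 + 2*x**3 + x**2 and u'(x)^2 = 16*x**6 + 16*x**4 + 8*x**3 + 4*x**2 + 4*x + 1.
Integrate each monomial from 0 to 5 using ∫_0^5 c·x^n dx = c·5^(n+1)/(n+1):
  ∫_0^5 u(x)^2 dx = ∫_0^5 (x^8 + 2*x^6 + 2*x^5 + x^4 + 2*x^3 + x^2) dx. Term by term:
    ∫_0^5 x^8 dx = 1953125/9;  ∫_0^5 2*x^6 dx = 156250/7;  ∫_0^5 2*x^5 dx = 15625/3;
    ∫_0^5 x^4 dx = 625;  ∫_0^5 2*x^3 dx = 625/2;  ∫_0^5 x^2 dx = 125/3.
  Sum: 1953125/9 + 156250/7 + 15625/3 + 625 + 625/2 + 125/3 = 30935875/126.
  ∫_0^5 u'(x)^2 dx = ∫_0^5 (16*x^6 + 16*x^4 + 8*x^3 + 4*x^2 + 4*x + 1) dx. Term by term:
    ∫_0^5 16*x^6 dx = 1250000/7;  ∫_0^5 16*x^4 dx = 10000;  ∫_0^5 8*x^3 dx = 1250;
    ∫_0^5 4*x^2 dx = 500/3;  ∫_0^5 4*x dx = 50;  ∫_0^5 1 dx = 5.
  Sum: 1250000/7 + 10000 + 1250 + 500/3 + 50 + 5 = 3990905/21.
Adding: ||u||_{H^1}^2 = 30935875/126 + 3990905/21 = 54881305/126.


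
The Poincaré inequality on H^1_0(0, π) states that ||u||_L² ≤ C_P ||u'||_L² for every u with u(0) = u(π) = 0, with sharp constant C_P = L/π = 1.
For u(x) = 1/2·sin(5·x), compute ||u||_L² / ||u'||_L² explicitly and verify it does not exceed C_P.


||u||_L² / ||u'||_L² = 1/5 < C_P = 1.

u(x) = 1/2·sin(5·x), so u'(x) = 5*cos(5*x)/2.
Writing u(x) = A·sin(kπx/L) with A = 1/2 and k = 5, use ∫_0^L sin²(kπx/L) dx = L/2 and ∫_0^L cos²(kπx/L) dx = L/2.
u² = 1/4·sin²(5·x) and (u')² = 25/4·cos²(5·x), and each of sin², cos² integrates to L/2 = π/2 over (0, π).
∫_0^π u² dx = π/8, so ||u||_L² = sqrt(2)*sqrt(π)/4.
∫_0^π (u')² dx = 25*π/8, so ||u'||_L² = 5*sqrt(2)*sqrt(π)/4.
Ratio ||u||_L² / ||u'||_L² = 1/5.
Sharp Poincaré constant on H^1_0(0, π) is C_P = L/π = 1, achieved by sin(x).
This is the k = 5 harmonic; the ratio L/(kπ) is strictly less than C_P = L/π, consistent with the sharp inequality ||u||_L² ≤ C_P ||u'||_L².


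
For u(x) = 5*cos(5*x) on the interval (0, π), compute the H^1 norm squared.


||u||_{H^1(0,π)}^2 = 325*π

u'(x) = -25*sin(5*x).
Expand u² and (u')² and integrate term by term on (0, π), using: for integers n ≥ 1, ∫_0^π sin²(nx) dx = ∫_0^π cos²(nx) dx = π/2; for n ≠ n', ∫_0^π sin(nx)sin(n'x) dx = ∫_0^π cos(nx)cos(n'x) dx = 0; and by product-to-sum, ∫_0^π sin(nx)cos(n'x) dx = ½∫_0^π [sin((n+n')x) + sin((n−n')x)] dx, which is 0 when n+n' is even and 2n/(n²−n'²) when n+n' is odd (it need not vanish on (0, π)).
  u² squared terms: (5)²·∫cos(5x)² dx = 25·π/2 = 25*π/2.
  So ∫_0^π u² dx = 25*π/2.
  (u')² squared terms: (-25)²·∫sin(5x)² dx = 625·π/2 = 625*π/2.
  So ∫_0^π (u')² dx = 625*π/2.
||u||_{H^1}^2 = (25*π/2) + (625*π/2) = 325*π.


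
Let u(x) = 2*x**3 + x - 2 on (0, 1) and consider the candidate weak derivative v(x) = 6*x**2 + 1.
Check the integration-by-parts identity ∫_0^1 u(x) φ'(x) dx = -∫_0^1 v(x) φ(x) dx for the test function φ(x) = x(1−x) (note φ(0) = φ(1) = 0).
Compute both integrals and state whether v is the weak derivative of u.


LHS = -7/15, RHS = -7/15. Yes, v = u' weakly.

u(x) = 2*x**3 + x - 2, classical derivative u'(x) = 6*x**2 + 1.
φ(x) = x(1−x), so φ'(x) = 1 - 2*x.
Note φ(0) = φ(1) = 0, so the boundary term u·φ vanishes.
LHS = ∫_0^1 u(x) φ'(x) dx = ∫_0^1 (-4*x^4 + 2*x^3 - 2*x^2 + 5*x - 2) dx. Term by term:
  ∫_0^1 -4*x^4 dx = -4/5;  ∫_0^1 2*x^3 dx = 1/2;  ∫_0^1 -2*x^2 dx = -2/3;
  ∫_0^1 5*x dx = 5/2;  ∫_0^1 -2 dx = -2.
Sum: -4/5 + 1/2 − 2/3 + 5/2 − 2 = -7/15.
So LHS = -7/15.
∫_0^1 v(x) φ(x) dx = ∫_0^1 (-6*x^4 + 6*x^3 - x^2 + x) dx. Term by term:
  ∫_0^1 -6*x^4 dx = -6/5;  ∫_0^1 6*x^3 dx = 3/2;  ∫_0^1 -x^2 dx = -1/3;
  ∫_0^1 x dx = 1/2.
Sum: -6/5 + 3/2 − 1/3 + 1/2 = 7/15.
So RHS = -∫_0^1 v(x) φ(x) dx = -7/15.
LHS = RHS, so the identity holds for this test φ.
Moreover u is smooth here and v(x) = u'(x) = 6*x**2 + 1 pointwise, so the identity holds for every test function. Hence v is the weak derivative of u.


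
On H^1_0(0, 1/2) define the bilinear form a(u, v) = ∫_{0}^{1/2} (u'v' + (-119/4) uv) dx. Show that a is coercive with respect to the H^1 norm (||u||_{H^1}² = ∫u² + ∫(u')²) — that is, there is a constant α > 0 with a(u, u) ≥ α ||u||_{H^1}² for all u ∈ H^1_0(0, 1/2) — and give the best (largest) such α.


α = (-119 + 16*π^2)/(4*(1 + 4*π^2))

Coercivity of a(·,·) on H^1_0(0, 1/2) means a(u, u) ≥ α ||u||_{H^1}² for every u ∈ H^1_0.
The interval has length L = 1/2, and Poincaré/coercivity depend only on L. Here a(u, u) = ∫(u')² + (-119/4)·∫u².
Here c = -119/4 < 0 with |c| < (π/L)² = 4*π^2, so coercivity still holds. The condition a(u,u) ≥ α||u||_{H^1}² reads (1−α)∫(u')² ≥ (α−c)∫u². Any admissible α is ≤ 1 (rapidly oscillating u have ∫u²/∫(u')² → 0), and α = 1 would force 0 ≥ (1−c)∫u², impossible since c < 1; so 1−α > 0. By the sharp Poincaré inequality on H^1_0 of an interval of length L, ∫(u')² ≥ (π/L)²∫u² with equality for the first sine mode sin(π(x−x₀)/L) (x₀ the left endpoint), so the inequality holds for all u iff (1−α)(π/L)² ≥ α − c, i.e. α ≤ ((π/L)² + c)/((π/L)² + 1) = (1 + c(L/π)²)/(1 + (L/π)²). (Direct route, valid since c ≤ 0: Poincaré gives c∫u² ≥ c(L/π)²∫(u')², so a(u,u) ≥ (1 + c(L/π)²)∫(u')², while ||u||_{H^1}² ≤ (1 + (L/π)²)∫(u')²; dividing yields the same α.) With (π/L)² = 4*π^2 and c = -119/4, the largest admissible constant is α = ((π/L)² + c)/((π/L)² + 1).
Simplifying, α = (-119 + 16*π^2)/(4*(1 + 4*π^2)).


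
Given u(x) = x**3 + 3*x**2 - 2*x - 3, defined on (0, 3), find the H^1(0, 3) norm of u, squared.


||u||_{H^1}^2 = 151293/70

The H^1 norm (squared) on an interval (0, L) is
  ||u||_{H^1}^2 = ∫_0^L u(x)^2 dx + ∫_0^L u'(x)^2 dx.
Compute u'(x) = 3*x**2 + 6*x - 2.
Then u(x)^2 = x**6 + 6*x**5 + 5*x**4 - 18*x**3 - 14*x**2 + 12*x + 9 and u'(x)^2 = 9*x**4 + 36*x**3 + 24*x**2 - 24*x + 4.
Integrate each monomial from 0 to 3 using ∫_0^3 c·x^n dx = c·3^(n+1)/(n+1):
  ∫_0^3 u(x)^2 dx = ∫_0^3 (x^6 + 6*x^5 + 5*x^4 - 18*x^3 - 14*x^2 + 12*x + 9) dx. Term by term:
    ∫_0^3 x^6 dx = 2187/7;  ∫_0^3 6*x^5 dx = 729;  ∫_0^3 5*x^4 dx = 243;
    ∫_0^3 -18*x^3 dx = -729/2;  ∫_0^3 -14*x^2 dx = -126;  ∫_0^3 12*x dx = 54;
    ∫_0^3 9 dx = 27.
  Sum: 2187/7 + 729 + 243 − 729/2 − 126 + 54 + 27 = 12249/14.
  ∫_0^3 u'(x)^2 dx = ∫_0^3 (9*x^4 + 36*x^3 + 24*x^2 - 24*x + 4) dx. Term by term:
    ∫_0^3 9*x^4 dx = 2187/5;  ∫_0^3 36*x^3 dx = 729;  ∫_0^3 24*x^2 dx = 216;
    ∫_0^3 -24*x dx = -108;  ∫_0^3 4 dx = 12.
  Sum: 2187/5 + 729 + 216 − 108 + 12 = 6432/5.
Adding: ||u||_{H^1}^2 = 12249/14 + 6432/5 = 151293/70.


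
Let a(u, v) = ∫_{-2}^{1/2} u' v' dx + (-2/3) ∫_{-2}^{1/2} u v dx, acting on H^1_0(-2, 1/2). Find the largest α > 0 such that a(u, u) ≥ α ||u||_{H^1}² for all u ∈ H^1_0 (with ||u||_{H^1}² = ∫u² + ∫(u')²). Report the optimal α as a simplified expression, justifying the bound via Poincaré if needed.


α = 2*(-25 + 6*π^2)/(3*(25 + 4*π^2))

Coercivity of a(·,·) on H^1_0(-2, 1/2) means a(u, u) ≥ α ||u||_{H^1}² for every u ∈ H^1_0.
The interval has length L = 5/2, and Poincaré/coercivity depend only on L. Here a(u, u) = ∫(u')² + (-2/3)·∫u².
Here c = -2/3 < 0 with |c| < (π/L)² = 4*π^2/25, so coercivity still holds. The condition a(u,u) ≥ α||u||_{H^1}² reads (1−α)∫(u')² ≥ (α−c)∫u². Any admissible α is ≤ 1 (rapidly oscillating u have ∫u²/∫(u')² → 0), and α = 1 would force 0 ≥ (1−c)∫u², impossible since c < 1; so 1−α > 0. By the sharp Poincaré inequality on H^1_0 of an interval of length L, ∫(u')² ≥ (π/L)²∫u² with equality for the first sine mode sin(π(x−x₀)/L) (x₀ the left endpoint), so the inequality holds for all u iff (1−α)(π/L)² ≥ α − c, i.e. α ≤ ((π/L)² + c)/((π/L)² + 1) = (1 + c(L/π)²)/(1 + (L/π)²). (Direct route, valid since c ≤ 0: Poincaré gives c∫u² ≥ c(L/π)²∫(u')², so a(u,u) ≥ (1 + c(L/π)²)∫(u')², while ||u||_{H^1}² ≤ (1 + (L/π)²)∫(u')²; dividing yields the same α.) With (π/L)² = 4*π^2/25 and c = -2/3, the largest admissible constant is α = ((π/L)² + c)/((π/L)² + 1).
Simplifying, α = 2*(-25 + 6*π^2)/(3*(25 + 4*π^2)).


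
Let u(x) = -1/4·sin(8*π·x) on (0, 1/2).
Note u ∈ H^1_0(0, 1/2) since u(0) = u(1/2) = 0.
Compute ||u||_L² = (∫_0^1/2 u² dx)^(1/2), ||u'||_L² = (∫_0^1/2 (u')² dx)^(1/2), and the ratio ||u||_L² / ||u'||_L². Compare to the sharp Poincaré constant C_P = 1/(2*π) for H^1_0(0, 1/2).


||u||_L² / ||u'||_L² = 1/(8*π) < C_P = 1/(2*π).

u(x) = -1/4·sin(8*π·x), so u'(x) = -2*π*cos(8*π*x).
Writing u(x) = A·sin(kπx/L) with A = -1/4 and k = 4, use ∫_0^L sin²(kπx/L) dx = L/2 and ∫_0^L cos²(kπx/L) dx = L/2.
u² = 1/16·sin²(8*π·x) and (u')² = 4*π^2·cos²(8*π·x), and each of sin², cos² integrates to L/2 = 1/4 over (0, 1/2).
∫_0^1/2 u² dx = 1/64, so ||u||_L² = 1/8.
∫_0^1/2 (u')² dx = π^2, so ||u'||_L² = π.
Ratio ||u||_L² / ||u'||_L² = 1/(8*π).
Sharp Poincaré constant on H^1_0(0, 1/2) is C_P = L/π = 1/(2*π), achieved by sin(2*π·x).
This is the k = 4 harmonic; the ratio L/(kπ) is strictly less than C_P = L/π, consistent with the sharp inequality ||u||_L² ≤ C_P ||u'||_L².


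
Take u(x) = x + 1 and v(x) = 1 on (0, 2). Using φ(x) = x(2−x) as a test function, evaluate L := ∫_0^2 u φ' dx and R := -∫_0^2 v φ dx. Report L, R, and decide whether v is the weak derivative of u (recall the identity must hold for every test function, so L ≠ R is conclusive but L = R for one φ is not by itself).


LHS = -4/3, RHS = -4/3. Yes, v = u' weakly.

u(x) = x + 1, classical derivative u'(x) = 1.
φ(x) = x(2−x), so φ'(x) = 2 - 2*x.
Note φ(0) = φ(2) = 0, so the boundary term u·φ vanishes.
LHS = ∫_0^2 u(x) φ'(x) dx = ∫_0^2 (2 - 2*x^2) dx. Term by term:
  ∫_0^2 -2*x^2 dx = -16/3;  ∫_0^2 2 dx = 4.
Sum: -16/3 + 4 = -4/3.
So LHS = -4/3.
∫_0^2 v(x) φ(x) dx = ∫_0^2 (-x^2 + 2*x) dx. Term by term:
  ∫_0^2 -x^2 dx = -8/3;  ∫_0^2 2*x dx = 4.
Sum: -8/3 + 4 = 4/3.
So RHS = -∫_0^2 v(x) φ(x) dx = -4/3.
LHS = RHS, so the identity holds for this test φ.
Moreover u is smooth here and v(x) = u'(x) = 1 pointwise, so the identity holds for every test function. Hence v is the weak derivative of u.


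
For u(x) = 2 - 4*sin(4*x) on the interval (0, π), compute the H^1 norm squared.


||u||_{H^1(0,π)}^2 = 140*π

u'(x) = -16*cos(4*x).
Expand u² and (u')² and integrate term by term on (0, π), using: for integers n ≥ 1, ∫_0^π sin²(nx) dx = ∫_0^π cos²(nx) dx = π/2; for n ≠ n', ∫_0^π sin(nx)sin(n'x) dx = ∫_0^π cos(nx)cos(n'x) dx = 0; and by product-to-sum, ∫_0^π sin(nx)cos(n'x) dx = ½∫_0^π [sin((n+n')x) + sin((n−n')x)] dx, which is 0 when n+n' is even and 2n/(n²−n'²) when n+n' is odd (it need not vanish on (0, π)). For the constant mode: ∫_0^π 1 dx = π, ∫_0^π cos(nx) dx = 0, ∫_0^π sin(nx) dx = (1−(−1)^n)/n.
  u² squared terms: (2)²·∫1 dx = 4·π = 4*π;  (-4)²·∫sin(4x)² dx = 16·π/2 = 8*π.
  u² cross terms: 2·(2)·(-4)·∫1·sin(4x) dx = -16·(0) = 0.
  So ∫_0^π u² dx = 4*π + 8*π + 0 = 12*π.
  (u')² squared terms: (-16)²·∫cos(4x)² dx = 256·π/2 = 128*π.
  So ∫_0^π (u')² dx = 128*π.
||u||_{H^1}^2 = (12*π) + (128*π) = 140*π.


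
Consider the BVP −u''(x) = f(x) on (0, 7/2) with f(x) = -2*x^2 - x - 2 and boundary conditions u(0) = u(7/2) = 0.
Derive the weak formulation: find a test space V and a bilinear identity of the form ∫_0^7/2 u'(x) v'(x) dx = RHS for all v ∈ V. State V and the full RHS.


V = H^1_0(0, 7/2) (so v(0) = v(7/2) = 0); weak form: ∫_0^7/2 u'v' dx = ∫_0^7/2 (-2*x^2 - x - 2) v dx for all v ∈ V.

Multiply both sides by a test function v and integrate from 0 to 7/2:
  ∫_0^7/2 −u''(x) v(x) dx = ∫_0^7/2 f(x) v(x) dx.
Integrate the LHS by parts once:
  ∫_0^7/2 −u'' v dx = −[u'(x) v(x)]_0^7/2 + ∫_0^7/2 u'(x) v'(x) dx.
Thus ∫_0^7/2 u'(x) v'(x) dx = ∫_0^7/2 f(x) v(x) dx + [u'(x) v(x)]_0^7/2.
Choose V so that boundary terms are either known or forced to vanish.
u is Dirichlet: u(0) = u(7/2) = 0. Let V = H^1_0(0, 7/2); then v(0) = v(7/2) = 0, and [u' v]_0^7/2 = 0.
Weak formulation: find u (satisfying any essential BC) such that ∫_0^7/2 u'(x) v'(x) dx = ∫_0^7/2 f v dx for all v ∈ V.
Substituting f(x) = -2*x^2 - x - 2, the right-hand side is ∫_0^7/2 (-2*x^2 - x - 2) v dx.


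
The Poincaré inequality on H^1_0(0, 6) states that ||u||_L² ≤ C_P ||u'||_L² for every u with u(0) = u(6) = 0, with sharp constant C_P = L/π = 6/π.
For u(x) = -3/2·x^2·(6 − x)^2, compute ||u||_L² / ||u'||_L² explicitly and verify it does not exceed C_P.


||u||_L² / ||u'||_L² = sqrt(3) < C_P = 6/π.

u(x) = -3/2·x^2·(6 − x)^2, so u'(x) = 6*x*(-x^2 + 9*x - 18).
u(x) = -3/2·x^2·(6 − x)^2 vanishes at x = 0 and x = 6, so u ∈ H^1_0(0, 6). Differentiate via the product rule and integrate the resulting polynomials term by term.
  ∫_0^6 u² dx = ∫_0^6 (9*x^8/4 - 54*x^7 + 486*x^6 - 1944*x^5 + 2916*x^4) dx. Term by term:
    ∫_0^6 9*x^8/4 dx = 2519424;  ∫_0^6 -54*x^7 dx = -11337408;  ∫_0^6 486*x^6 dx = 136048896/7;
    ∫_0^6 -1944*x^5 dx = -15116544;  ∫_0^6 2916*x^4 dx = 22674816/5.
  Sum: 2519424 − 11337408 + 136048896/7 − 15116544 + 22674816/5 = 1259712/35.
  ∫_0^6 (u')² dx = ∫_0^6 (36*x^6 - 648*x^5 + 4212*x^4 - 11664*x^3 + 11664*x^2) dx. Term by term:
    ∫_0^6 36*x^6 dx = 10077696/7;  ∫_0^6 -648*x^5 dx = -5038848;  ∫_0^6 4212*x^4 dx = 32752512/5;
    ∫_0^6 -11664*x^3 dx = -3779136;  ∫_0^6 11664*x^2 dx = 839808.
  Sum: 10077696/7 − 5038848 + 32752512/5 − 3779136 + 839808 = 419904/35.
∫_0^6 u² dx = 1259712/35, so ||u||_L² = 648*sqrt(105)/35.
∫_0^6 (u')² dx = 419904/35, so ||u'||_L² = 648*sqrt(35)/35.
Ratio ||u||_L² / ||u'||_L² = sqrt(3).
Sharp Poincaré constant on H^1_0(0, 6) is C_P = L/π = 6/π, achieved by sin(π/6·x).
A polynomial bump cannot attain the sharp Poincaré constant (only the first sine eigenfunction does), so the ratio is strictly less than C_P, consistent with ||u||_L² ≤ C_P ||u'||_L².


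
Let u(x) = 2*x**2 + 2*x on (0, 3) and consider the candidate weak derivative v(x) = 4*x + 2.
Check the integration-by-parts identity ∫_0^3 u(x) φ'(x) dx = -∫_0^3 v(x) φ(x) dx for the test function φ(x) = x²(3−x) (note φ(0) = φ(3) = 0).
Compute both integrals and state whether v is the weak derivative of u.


LHS = -621/10, RHS = -621/10. Yes, v = u' weakly.

u(x) = 2*x**2 + 2*x, classical derivative u'(x) = 4*x + 2.
φ(x) = x²(3−x), so φ'(x) = 3*x*(2 - x).
Note φ(0) = φ(3) = 0, so the boundary term u·φ vanishes.
LHS = ∫_0^3 u(x) φ'(x) dx = ∫_0^3 (-6*x^4 + 6*x^3 + 12*x^2) dx. Term by term:
  ∫_0^3 -6*x^4 dx = -1458/5;  ∫_0^3 6*x^3 dx = 243/2;  ∫_0^3 12*x^2 dx = 108.
Sum: -1458/5 + 243/2 + 108 = -621/10.
So LHS = -621/10.
∫_0^3 v(x) φ(x) dx = ∫_0^3 (-4*x^4 + 10*x^3 + 6*x^2) dx. Term by term:
  ∫_0^3 -4*x^4 dx = -972/5;  ∫_0^3 10*x^3 dx = 405/2;  ∫_0^3 6*x^2 dx = 54.
Sum: -972/5 + 405/2 + 54 = 621/10.
So RHS = -∫_0^3 v(x) φ(x) dx = -621/10.
LHS = RHS, so the identity holds for this test φ.
Moreover u is smooth here and v(x) = u'(x) = 4*x + 2 pointwise, so the identity holds for every test function. Hence v is the weak derivative of u.


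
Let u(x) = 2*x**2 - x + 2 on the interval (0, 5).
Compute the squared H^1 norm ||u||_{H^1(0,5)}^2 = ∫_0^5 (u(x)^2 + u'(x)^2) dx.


||u||_{H^1}^2 = 8375/3

The H^1 norm (squared) on an interval (0, L) is
  ||u||_{H^1}^2 = ∫_0^L u(x)^2 dx + ∫_0^L u'(x)^2 dx.
Compute u'(x) = 4*x - 1.
Then u(x)^2 = 4*x**4 - 4*x**3 + 9*x**2 - 4*x + 4 and u'(x)^2 = 16*x**2 - 8*x + 1.
Integrate each monomial from 0 to 5 using ∫_0^5 c·x^n dx = c·5^(n+1)/(n+1):
  ∫_0^5 u(x)^2 dx = ∫_0^5 (4*x^4 - 4*x^3 + 9*x^2 - 4*x + 4) dx. Term by term:
    ∫_0^5 4*x^4 dx = 2500;  ∫_0^5 -4*x^3 dx = -625;  ∫_0^5 9*x^2 dx = 375;
    ∫_0^5 -4*x dx = -50;  ∫_0^5 4 dx = 20.
  Sum: 2500 − 625 + 375 − 50 + 20 = 2220.
  ∫_0^5 u'(x)^2 dx = ∫_0^5 (16*x^2 - 8*x + 1) dx. Term by term:
    ∫_0^5 16*x^2 dx = 2000/3;  ∫_0^5 -8*x dx = -100;  ∫_0^5 1 dx = 5.
  Sum: 2000/3 − 100 + 5 = 1715/3.
Adding: ||u||_{H^1}^2 = 2220 + 1715/3 = 8375/3.


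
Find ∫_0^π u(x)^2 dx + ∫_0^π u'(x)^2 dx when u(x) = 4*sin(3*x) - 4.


||u||_{H^1(0,π)}^2 = -64/3 + 96*π

u'(x) = 12*cos(3*x).
Expand u² and (u')² and integrate term by term on (0, π), using: for integers n ≥ 1, ∫_0^π sin²(nx) dx = ∫_0^π cos²(nx) dx = π/2; for n ≠ n', ∫_0^π sin(nx)sin(n'x) dx = ∫_0^π cos(nx)cos(n'x) dx = 0; and by product-to-sum, ∫_0^π sin(nx)cos(n'x) dx = ½∫_0^π [sin((n+n')x) + sin((n−n')x)] dx, which is 0 when n+n' is even and 2n/(n²−n'²) when n+n' is odd (it need not vanish on (0, π)). For the constant mode: ∫_0^π 1 dx = π, ∫_0^π cos(nx) dx = 0, ∫_0^π sin(nx) dx = (1−(−1)^n)/n.
  u² squared terms: (-4)²·∫1 dx = 16·π = 16*π;  (4)²·∫sin(3x)² dx = 16·π/2 = 8*π.
  u² cross terms: 2·(-4)·(4)·∫1·sin(3x) dx = -32·(2/3) = -64/3.
  So ∫_0^π u² dx = 16*π + 8*π − 64/3 = -64/3 + 24*π.
  (u')² squared terms: (12)²·∫cos(3x)² dx = 144·π/2 = 72*π.
  So ∫_0^π (u')² dx = 72*π.
||u||_{H^1}^2 = (-64/3 + 24*π) + (72*π) = -64/3 + 96*π.


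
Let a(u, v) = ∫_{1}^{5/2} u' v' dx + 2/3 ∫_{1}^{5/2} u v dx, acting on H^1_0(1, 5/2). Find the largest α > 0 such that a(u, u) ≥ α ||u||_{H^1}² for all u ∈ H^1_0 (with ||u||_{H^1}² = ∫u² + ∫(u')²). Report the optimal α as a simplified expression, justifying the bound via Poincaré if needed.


α = 2*(3 + 2*π^2)/(9 + 4*π^2)

Coercivity of a(·,·) on H^1_0(1, 5/2) means a(u, u) ≥ α ||u||_{H^1}² for every u ∈ H^1_0.
The interval has length L = 3/2, and Poincaré/coercivity depend only on L. Here a(u, u) = ∫(u')² + (2/3)·∫u².
Here 0 < c = 2/3 < 1. The condition a(u,u) ≥ α||u||_{H^1}² reads (1−α)∫(u')² ≥ (α−c)∫u². Any admissible α is ≤ 1 (rapidly oscillating u have ∫u²/∫(u')² → 0), and α = 1 would force 0 ≥ (1−c)∫u², impossible since c < 1; so 1−α > 0. By the sharp Poincaré inequality on H^1_0 of an interval of length L, ∫(u')² ≥ (π/L)²∫u² with equality for the first sine mode sin(π(x−x₀)/L) (x₀ the left endpoint), so the inequality holds for all u iff (1−α)(π/L)² ≥ α − c, i.e. α ≤ ((π/L)² + c)/((π/L)² + 1) = (1 + c(L/π)²)/(1 + (L/π)²). With (π/L)² = 4*π^2/9 and c = 2/3, the largest admissible constant is α = ((π/L)² + c)/((π/L)² + 1).
Simplifying, α = 2*(3 + 2*π^2)/(9 + 4*π^2).


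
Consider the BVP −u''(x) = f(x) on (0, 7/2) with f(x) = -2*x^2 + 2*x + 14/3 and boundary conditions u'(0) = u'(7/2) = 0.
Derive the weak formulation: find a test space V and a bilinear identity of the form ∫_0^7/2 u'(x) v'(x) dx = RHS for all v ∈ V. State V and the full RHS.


V = H^1(0, 7/2) (no boundary constraint on v; u is determined up to an additive constant); weak form: ∫_0^7/2 u'v' dx = ∫_0^7/2 (-2*x^2 + 2*x + 14/3) v dx for all v ∈ V.

Multiply both sides by a test function v and integrate from 0 to 7/2:
  ∫_0^7/2 −u''(x) v(x) dx = ∫_0^7/2 f(x) v(x) dx.
Integrate the LHS by parts once:
  ∫_0^7/2 −u'' v dx = −[u'(x) v(x)]_0^7/2 + ∫_0^7/2 u'(x) v'(x) dx.
Thus ∫_0^7/2 u'(x) v'(x) dx = ∫_0^7/2 f(x) v(x) dx + [u'(x) v(x)]_0^7/2.
Choose V so that boundary terms are either known or forced to vanish.
u has homogeneous Neumann: u'(0) = u'(7/2) = 0. So [u' v]_0^7/2 = 0·v(7/2) − 0·v(0) = 0 for any v; take V = H^1(0, 7/2).
Weak formulation: find u (satisfying any essential BC) such that ∫_0^7/2 u'(x) v'(x) dx = ∫_0^7/2 f v dx for all v ∈ V (homogeneous Neumann, so boundary terms vanish).
Substituting f(x) = -2*x^2 + 2*x + 14/3, the right-hand side is ∫_0^7/2 (-2*x^2 + 2*x + 14/3) v dx.
Compatibility check (pure Neumann): taking v ≡ 1 ∈ V gives 0 = ∫_0^7/2 f dx + (0) − (0), i.e. ∫_0^7/2 f dx must equal u'(0) − u'(7/2) = 0. Indeed ∫_0^7/2 (-2*x^2 + 2*x + 14/3) dx = 0, so the data are compatible. The solution is then unique only up to an additive constant (fix it e.g. by requiring ∫_0^7/2 u dx = 0).


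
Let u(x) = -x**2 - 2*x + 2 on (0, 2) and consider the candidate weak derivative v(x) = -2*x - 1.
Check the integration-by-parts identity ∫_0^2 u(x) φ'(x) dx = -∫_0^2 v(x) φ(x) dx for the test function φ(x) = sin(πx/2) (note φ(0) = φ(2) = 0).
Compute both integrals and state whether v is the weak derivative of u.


LHS = 16/π, RHS = 12/π. No, v is not the weak derivative of u.

u(x) = -x**2 - 2*x + 2, classical derivative u'(x) = -2*x - 2.
φ(x) = sin(πx/2), so φ'(x) = π*cos(π*x/2)/2.
Note φ(0) = φ(2) = 0, so the boundary term u·φ vanishes.
LHS = ∫_0^2 u(x) φ'(x) dx = ∫_0^2 (-π*x^2*cos(π*x/2)/2 - π*x*cos(π*x/2) + π*cos(π*x/2)) dx. Term by term:
  ∫_0^2 π*cos(π*x/2) dx = 0;  ∫_0^2 -π*x*cos(π*x/2) dx = 8/π;  ∫_0^2 -π*x^2*cos(π*x/2)/2 dx = 8/π.
Sum: 0 + 8/π + 8/π = 16/π.
So LHS = 16/π.
∫_0^2 v(x) φ(x) dx = ∫_0^2 (-2*x*sin(π*x/2) - sin(π*x/2)) dx. Term by term:
  ∫_0^2 -sin(π*x/2) dx = -4/π;  ∫_0^2 -2*x*sin(π*x/2) dx = -8/π.
Sum: -4/π − 8/π = -12/π.
So RHS = -∫_0^2 v(x) φ(x) dx = 12/π.
LHS − RHS = 4/π ≠ 0, so the identity fails.
(For a valid weak derivative the identity must hold for EVERY test function, in particular this one. The failure shows v is NOT the weak derivative of u.)
Correct weak derivative would be u'(x) = -2*x - 2.


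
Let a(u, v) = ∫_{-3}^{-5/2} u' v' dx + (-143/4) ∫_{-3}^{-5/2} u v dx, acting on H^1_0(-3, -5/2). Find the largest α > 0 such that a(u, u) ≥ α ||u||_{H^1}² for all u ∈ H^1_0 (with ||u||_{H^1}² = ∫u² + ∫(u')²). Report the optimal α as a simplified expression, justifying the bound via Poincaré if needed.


α = (-143 + 16*π^2)/(4*(1 + 4*π^2))

Coercivity of a(·,·) on H^1_0(-3, -5/2) means a(u, u) ≥ α ||u||_{H^1}² for every u ∈ H^1_0.
The interval has length L = 1/2, and Poincaré/coercivity depend only on L. Here a(u, u) = ∫(u')² + (-143/4)·∫u².
Here c = -143/4 < 0 with |c| < (π/L)² = 4*π^2, so coercivity still holds. The condition a(u,u) ≥ α||u||_{H^1}² reads (1−α)∫(u')² ≥ (α−c)∫u². Any admissible α is ≤ 1 (rapidly oscillating u have ∫u²/∫(u')² → 0), and α = 1 would force 0 ≥ (1−c)∫u², impossible since c < 1; so 1−α > 0. By the sharp Poincaré inequality on H^1_0 of an interval of length L, ∫(u')² ≥ (π/L)²∫u² with equality for the first sine mode sin(π(x−x₀)/L) (x₀ the left endpoint), so the inequality holds for all u iff (1−α)(π/L)² ≥ α − c, i.e. α ≤ ((π/L)² + c)/((π/L)² + 1) = (1 + c(L/π)²)/(1 + (L/π)²). (Direct route, valid since c ≤ 0: Poincaré gives c∫u² ≥ c(L/π)²∫(u')², so a(u,u) ≥ (1 + c(L/π)²)∫(u')², while ||u||_{H^1}² ≤ (1 + (L/π)²)∫(u')²; dividing yields the same α.) With (π/L)² = 4*π^2 and c = -143/4, the largest admissible constant is α = ((π/L)² + c)/((π/L)² + 1).
Simplifying, α = (-143 + 16*π^2)/(4*(1 + 4*π^2)).


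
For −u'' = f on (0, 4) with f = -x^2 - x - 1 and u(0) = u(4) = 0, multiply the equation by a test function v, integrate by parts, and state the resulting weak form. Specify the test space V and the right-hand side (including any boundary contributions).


V = H^1_0(0, 4) (so v(0) = v(4) = 0); weak form: ∫_0^4 u'v' dx = ∫_0^4 (-x^2 - x - 1) v dx for all v ∈ V.

Multiply both sides by a test function v and integrate from 0 to 4:
  ∫_0^4 −u''(x) v(x) dx = ∫_0^4 f(x) v(x) dx.
Integrate the LHS by parts once:
  ∫_0^4 −u'' v dx = −[u'(x) v(x)]_0^4 + ∫_0^4 u'(x) v'(x) dx.
Thus ∫_0^4 u'(x) v'(x) dx = ∫_0^4 f(x) v(x) dx + [u'(x) v(x)]_0^4.
Choose V so that boundary terms are either known or forced to vanish.
u is Dirichlet: u(0) = u(4) = 0. Let V = H^1_0(0, 4); then v(0) = v(4) = 0, and [u' v]_0^4 = 0.
Weak formulation: find u (satisfying any essential BC) such that ∫_0^4 u'(x) v'(x) dx = ∫_0^4 f v dx for all v ∈ V.
Substituting f(x) = -x^2 - x - 1, the right-hand side is ∫_0^4 (-x^2 - x - 1) v dx.


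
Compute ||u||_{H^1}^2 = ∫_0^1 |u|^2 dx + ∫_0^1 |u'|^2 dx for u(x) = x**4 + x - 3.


||u||_{H^1}^2 = 3422/315

The H^1 norm (squared) on an interval (0, L) is
  ||u||_{H^1}^2 = ∫_0^L u(x)^2 dx + ∫_0^L u'(x)^2 dx.
Compute u'(x) = 4*x**3 + 1.
Then u(x)^2 = x**8 + 2*x**5 - 6*x**4 + x**2 - 6*x + 9 and u'(x)^2 = 16*x**6 + 8*x**3 + 1.
Integrate each monomial from 0 to 1 using ∫_0^1 c·x^n dx = c·1^(n+1)/(n+1):
  ∫_0^1 u(x)^2 dx = ∫_0^1 (x^8 + 2*x^5 - 6*x^4 + x^2 - 6*x + 9) dx. Term by term:
    ∫_0^1 x^8 dx = 1/9;  ∫_0^1 2*x^5 dx = 1/3;  ∫_0^1 -6*x^4 dx = -6/5;
    ∫_0^1 x^2 dx = 1/3;  ∫_0^1 -6*x dx = -3;  ∫_0^1 9 dx = 9.
  Sum: 1/9 + 1/3 − 6/5 + 1/3 − 3 + 9 = 251/45.
  ∫_0^1 u'(x)^2 dx = ∫_0^1 (16*x^6 + 8*x^3 + 1) dx. Term by term:
    ∫_0^1 16*x^6 dx = 16/7;  ∫_0^1 8*x^3 dx = 2;  ∫_0^1 1 dx = 1.
  Sum: 16/7 + 2 + 1 = 37/7.
Adding: ||u||_{H^1}^2 = 251/45 + 37/7 = 3422/315.


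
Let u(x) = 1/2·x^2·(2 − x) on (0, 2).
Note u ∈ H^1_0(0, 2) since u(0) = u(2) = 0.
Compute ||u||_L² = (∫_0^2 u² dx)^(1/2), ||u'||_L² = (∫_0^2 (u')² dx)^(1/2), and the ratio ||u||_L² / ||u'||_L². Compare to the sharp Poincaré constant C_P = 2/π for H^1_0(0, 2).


||u||_L² / ||u'||_L² = sqrt(14)/7 < C_P = 2/π.

u(x) = 1/2·x^2·(2 − x), so u'(x) = x*(4 - 3*x)/2.
u(x) = 1/2·x^2·(2 − x) vanishes at x = 0 and x = 2, so u ∈ H^1_0(0, 2). Differentiate via the product rule and integrate the resulting polynomials term by term.
  ∫_0^2 u² dx = ∫_0^2 (x^6/4 - x^5 + x^4) dx. Term by term:
    ∫_0^2 x^6/4 dx = 32/7;  ∫_0^2 -x^5 dx = -32/3;  ∫_0^2 x^4 dx = 32/5.
  Sum: 32/7 − 32/3 + 32/5 = 32/105.
  ∫_0^2 (u')² dx = ∫_0^2 (9*x^4/4 - 6*x^3 + 4*x^2) dx. Term by term:
    ∫_0^2 9*x^4/4 dx = 72/5;  ∫_0^2 -6*x^3 dx = -24;  ∫_0^2 4*x^2 dx = 32/3.
  Sum: 72/5 − 24 + 32/3 = 16/15.
∫_0^2 u² dx = 32/105, so ||u||_L² = 4*sqrt(210)/105.
∫_0^2 (u')² dx = 16/15, so ||u'||_L² = 4*sqrt(15)/15.
Ratio ||u||_L² / ||u'||_L² = sqrt(14)/7.
Sharp Poincaré constant on H^1_0(0, 2) is C_P = L/π = 2/π, achieved by sin(π/2·x).
A polynomial bump cannot attain the sharp Poincaré constant (only the first sine eigenfunction does), so the ratio is strictly less than C_P, consistent with ||u||_L² ≤ C_P ||u'||_L².


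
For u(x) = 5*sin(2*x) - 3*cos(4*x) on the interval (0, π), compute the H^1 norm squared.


||u||_{H^1(0,π)}^2 = 139*π

u'(x) = 12*sin(4*x) + 10*cos(2*x).
Expand u² and (u')² and integrate term by term on (0, π), using: for integers n ≥ 1, ∫_0^π sin²(nx) dx = ∫_0^π cos²(nx) dx = π/2; for n ≠ n', ∫_0^π sin(nx)sin(n'x) dx = ∫_0^π cos(nx)cos(n'x) dx = 0; and by product-to-sum, ∫_0^π sin(nx)cos(n'x) dx = ½∫_0^π [sin((n+n')x) + sin((n−n')x)] dx, which is 0 when n+n' is even and 2n/(n²−n'²) when n+n' is odd (it need not vanish on (0, π)).
  u² squared terms: (-3)²·∫cos(4x)² dx = 9·π/2 = 9*π/2;  (5)²·∫sin(2x)² dx = 25·π/2 = 25*π/2.
  u² cross terms: 2·(-3)·(5)·∫cos(4x)·sin(2x) dx = -30·(0) = 0.
  So ∫_0^π u² dx = 9*π/2 + 25*π/2 + 0 = 17*π.
  (u')² squared terms: (10)²·∫cos(2x)² dx = 100·π/2 = 50*π;  (12)²·∫sin(4x)² dx = 144·π/2 = 72*π.
  (u')² cross terms: 2·(10)·(12)·∫cos(2x)·sin(4x) dx = 240·(0) = 0.
  So ∫_0^π (u')² dx = 50*π + 72*π + 0 = 122*π.
||u||_{H^1}^2 = (17*π) + (122*π) = 139*π.


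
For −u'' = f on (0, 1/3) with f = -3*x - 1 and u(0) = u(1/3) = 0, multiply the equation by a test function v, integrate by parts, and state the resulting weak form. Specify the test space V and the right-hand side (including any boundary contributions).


V = H^1_0(0, 1/3) (so v(0) = v(1/3) = 0); weak form: ∫_0^1/3 u'v' dx = ∫_0^1/3 (-3*x - 1) v dx for all v ∈ V.

Multiply both sides by a test function v and integrate from 0 to 1/3:
  ∫_0^1/3 −u''(x) v(x) dx = ∫_0^1/3 f(x) v(x) dx.
Integrate the LHS by parts once:
  ∫_0^1/3 −u'' v dx = −[u'(x) v(x)]_0^1/3 + ∫_0^1/3 u'(x) v'(x) dx.
Thus ∫_0^1/3 u'(x) v'(x) dx = ∫_0^1/3 f(x) v(x) dx + [u'(x) v(x)]_0^1/3.
Choose V so that boundary terms are either known or forced to vanish.
u is Dirichlet: u(0) = u(1/3) = 0. Let V = H^1_0(0, 1/3); then v(0) = v(1/3) = 0, and [u' v]_0^1/3 = 0.
Weak formulation: find u (satisfying any essential BC) such that ∫_0^1/3 u'(x) v'(x) dx = ∫_0^1/3 f v dx for all v ∈ V.
Substituting f(x) = -3*x - 1, the right-hand side is ∫_0^1/3 (-3*x - 1) v dx.


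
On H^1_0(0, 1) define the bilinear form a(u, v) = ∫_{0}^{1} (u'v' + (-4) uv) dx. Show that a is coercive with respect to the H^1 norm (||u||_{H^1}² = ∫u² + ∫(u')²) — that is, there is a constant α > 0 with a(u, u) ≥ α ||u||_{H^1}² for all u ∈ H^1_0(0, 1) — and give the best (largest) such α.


α = (-4 + π^2)/(1 + π^2)

Coercivity of a(·,·) on H^1_0(0, 1) means a(u, u) ≥ α ||u||_{H^1}² for every u ∈ H^1_0.
The interval has length L = 1, and Poincaré/coercivity depend only on L. Here a(u, u) = ∫(u')² + (-4)·∫u².
Here c = -4 < 0 with |c| < (π/L)² = π^2, so coercivity still holds. The condition a(u,u) ≥ α||u||_{H^1}² reads (1−α)∫(u')² ≥ (α−c)∫u². Any admissible α is ≤ 1 (rapidly oscillating u have ∫u²/∫(u')² → 0), and α = 1 would force 0 ≥ (1−c)∫u², impossible since c < 1; so 1−α > 0. By the sharp Poincaré inequality on H^1_0 of an interval of length L, ∫(u')² ≥ (π/L)²∫u² with equality for the first sine mode sin(π(x−x₀)/L) (x₀ the left endpoint), so the inequality holds for all u iff (1−α)(π/L)² ≥ α − c, i.e. α ≤ ((π/L)² + c)/((π/L)² + 1) = (1 + c(L/π)²)/(1 + (L/π)²). (Direct route, valid since c ≤ 0: Poincaré gives c∫u² ≥ c(L/π)²∫(u')², so a(u,u) ≥ (1 + c(L/π)²)∫(u')², while ||u||_{H^1}² ≤ (1 + (L/π)²)∫(u')²; dividing yields the same α.) With (π/L)² = π^2 and c = -4, the largest admissible constant is α = ((π/L)² + c)/((π/L)² + 1).
Simplifying, α = (-4 + π^2)/(1 + π^2).


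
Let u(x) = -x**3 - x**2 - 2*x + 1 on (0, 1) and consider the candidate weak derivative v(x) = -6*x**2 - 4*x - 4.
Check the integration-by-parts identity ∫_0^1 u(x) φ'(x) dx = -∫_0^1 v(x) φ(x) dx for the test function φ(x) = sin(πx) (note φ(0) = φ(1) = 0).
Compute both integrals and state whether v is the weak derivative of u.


LHS = -12/π^3 + 9/π, RHS = -24/π^3 + 18/π. No, v is not the weak derivative of u.

u(x) = -x**3 - x**2 - 2*x + 1, classical derivative u'(x) = -3*x**2 - 2*x - 2.
φ(x) = sin(πx), so φ'(x) = π*cos(π*x).
Note φ(0) = φ(1) = 0, so the boundary term u·φ vanishes.
LHS = ∫_0^1 u(x) φ'(x) dx = ∫_0^1 (-π*x^3*cos(π*x) - π*x^2*cos(π*x) - 2*π*x*cos(π*x) + π*cos(π*x)) dx. Term by term:
  ∫_0^1 π*cos(π*x) dx = 0;  ∫_0^1 -π*x^2*cos(π*x) dx = 2/π;  ∫_0^1 -π*x^3*cos(π*x) dx = -12/π^3 + 3/π;
  ∫_0^1 -2*π*x*cos(π*x) dx = 4/π.
Sum: 0 + 2/π + -12/π^3 + 3/π + 4/π = -12/π^3 + 9/π.
So LHS = -12/π^3 + 9/π.
∫_0^1 v(x) φ(x) dx = ∫_0^1 (-6*x^2*sin(π*x) - 4*x*sin(π*x) - 4*sin(π*x)) dx. Term by term:
  ∫_0^1 -4*sin(π*x) dx = -8/π;  ∫_0^1 -6*x^2*sin(π*x) dx = -6/π + 24/π^3;  ∫_0^1 -4*x*sin(π*x) dx = -4/π.
Sum: -8/π + -6/π + 24/π^3 − 4/π = -18/π + 24/π^3.
So RHS = -∫_0^1 v(x) φ(x) dx = -24/π^3 + 18/π.
LHS − RHS = -9/π + 12/π^3 ≠ 0, so the identity fails.
(For a valid weak derivative the identity must hold for EVERY test function, in particular this one. The failure shows v is NOT the weak derivative of u.)
Correct weak derivative would be u'(x) = -3*x**2 - 2*x - 2.


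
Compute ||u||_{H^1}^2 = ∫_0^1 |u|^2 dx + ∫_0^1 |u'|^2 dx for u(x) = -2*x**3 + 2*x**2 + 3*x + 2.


||u||_{H^1}^2 = 2503/105

The H^1 norm (squared) on an interval (0, L) is
  ||u||_{H^1}^2 = ∫_0^L u(x)^2 dx + ∫_0^L u'(x)^2 dx.
Compute u'(x) = -6*x**2 + 4*x + 3.
Then u(x)^2 = 4*x**6 - 8*x**5 - 8*x**4 + 4*x**3 + 17*x**2 + 12*x + 4 and u'(x)^2 = 36*x**4 - 48*x**3 - 20*x**2 + 24*x + 9.
Integrate each monomial from 0 to 1 using ∫_0^1 c·x^n dx = c·1^(n+1)/(n+1):
  ∫_0^1 u(x)^2 dx = ∫_0^1 (4*x^6 - 8*x^5 - 8*x^4 + 4*x^3 + 17*x^2 + 12*x + 4) dx. Term by term:
    ∫_0^1 4*x^6 dx = 4/7;  ∫_0^1 -8*x^5 dx = -4/3;  ∫_0^1 -8*x^4 dx = -8/5;
    ∫_0^1 4*x^3 dx = 1;  ∫_0^1 17*x^2 dx = 17/3;  ∫_0^1 12*x dx = 6;
    ∫_0^1 4 dx = 4.
  Sum: 4/7 − 4/3 − 8/5 + 1 + 17/3 + 6 + 4 = 1502/105.
  ∫_0^1 u'(x)^2 dx = ∫_0^1 (36*x^4 - 48*x^3 - 20*x^2 + 24*x + 9) dx. Term by term:
    ∫_0^1 36*x^4 dx = 36/5;  ∫_0^1 -48*x^3 dx = -12;  ∫_0^1 -20*x^2 dx = -20/3;
    ∫_0^1 24*x dx = 12;  ∫_0^1 9 dx = 9.
  Sum: 36/5 − 12 − 20/3 + 12 + 9 = 143/15.
Adding: ||u||_{H^1}^2 = 1502/105 + 143/15 = 2503/105.


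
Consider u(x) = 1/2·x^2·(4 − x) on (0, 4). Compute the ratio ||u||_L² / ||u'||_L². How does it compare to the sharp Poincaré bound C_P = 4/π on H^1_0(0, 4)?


||u||_L² / ||u'||_L² = 2*sqrt(14)/7 < C_P = 4/π.

u(x) = 1/2·x^2·(4 − x), so u'(x) = x*(8 - 3*x)/2.
u(x) = 1/2·x^2·(4 − x) vanishes at x = 0 and x = 4, so u ∈ H^1_0(0, 4). Differentiate via the product rule and integrate the resulting polynomials term by term.
  ∫_0^4 u² dx = ∫_0^4 (x^6/4 - 2*x^5 + 4*x^4) dx. Term by term:
    ∫_0^4 x^6/4 dx = 4096/7;  ∫_0^4 -2*x^5 dx = -4096/3;  ∫_0^4 4*x^4 dx = 4096/5.
  Sum: 4096/7 − 4096/3 + 4096/5 = 4096/105.
  ∫_0^4 (u')² dx = ∫_0^4 (9*x^4/4 - 12*x^3 + 16*x^2) dx. Term by term:
    ∫_0^4 9*x^4/4 dx = 2304/5;  ∫_0^4 -12*x^3 dx = -768;  ∫_0^4 16*x^2 dx = 1024/3.
  Sum: 2304/5 − 768 + 1024/3 = 512/15.
∫_0^4 u² dx = 4096/105, so ||u||_L² = 64*sqrt(105)/105.
∫_0^4 (u')² dx = 512/15, so ||u'||_L² = 16*sqrt(30)/15.
Ratio ||u||_L² / ||u'||_L² = 2*sqrt(14)/7.
Sharp Poincaré constant on H^1_0(0, 4) is C_P = L/π = 4/π, achieved by sin(π/4·x).
A polynomial bump cannot attain the sharp Poincaré constant (only the first sine eigenfunction does), so the ratio is strictly less than C_P, consistent with ||u||_L² ≤ C_P ||u'||_L².


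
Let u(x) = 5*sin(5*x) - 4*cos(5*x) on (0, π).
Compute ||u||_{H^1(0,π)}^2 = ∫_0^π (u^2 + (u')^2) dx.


||u||_{H^1(0,π)}^2 = 533*π

u'(x) = 20*sin(5*x) + 25*cos(5*x).
Expand u² and (u')² and integrate term by term on (0, π), using: for integers n ≥ 1, ∫_0^π sin²(nx) dx = ∫_0^π cos²(nx) dx = π/2; for n ≠ n', ∫_0^π sin(nx)sin(n'x) dx = ∫_0^π cos(nx)cos(n'x) dx = 0; and by product-to-sum, ∫_0^π sin(nx)cos(n'x) dx = ½∫_0^π [sin((n+n')x) + sin((n−n')x)] dx, which is 0 when n+n' is even and 2n/(n²−n'²) when n+n' is odd (it need not vanish on (0, π)).
  u² squared terms: (-4)²·∫cos(5x)² dx = 16·π/2 = 8*π;  (5)²·∫sin(5x)² dx = 25·π/2 = 25*π/2.
  u² cross terms: 2·(-4)·(5)·∫cos(5x)·sin(5x) dx = -40·(0) = 0.
  So ∫_0^π u² dx = 8*π + 25*π/2 + 0 = 41*π/2.
  (u')² squared terms: (20)²·∫sin(5x)² dx = 400·π/2 = 200*π;  (25)²·∫cos(5x)² dx = 625·π/2 = 625*π/2.
  (u')² cross terms: 2·(20)·(25)·∫sin(5x)·cos(5x) dx = 1000·(0) = 0.
  So ∫_0^π (u')² dx = 200*π + 625*π/2 + 0 = 1025*π/2.
||u||_{H^1}^2 = (41*π/2) + (1025*π/2) = 533*π.


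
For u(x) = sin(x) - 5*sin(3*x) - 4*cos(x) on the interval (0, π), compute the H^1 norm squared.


||u||_{H^1(0,π)}^2 = 142*π

u'(x) = 4*sin(x) + cos(x) - 15*cos(3*x).
Expand u² and (u')² and integrate term by term on (0, π), using: for integers n ≥ 1, ∫_0^π sin²(nx) dx = ∫_0^π cos²(nx) dx = π/2; for n ≠ n', ∫_0^π sin(nx)sin(n'x) dx = ∫_0^π cos(nx)cos(n'x) dx = 0; and by product-to-sum, ∫_0^π sin(nx)cos(n'x) dx = ½∫_0^π [sin((n+n')x) + sin((n−n')x)] dx, which is 0 when n+n' is even and 2n/(n²−n'²) when n+n' is odd (it need not vanish on (0, π)).
  u² squared terms: (-5)²·∫sin(3x)² dx = 25·π/2 = 25*π/2;  (-4)²·∫cos(x)² dx = 16·π/2 = 8*π;  (1)²·∫sin(x)² dx = 1·π/2 = π/2.
  u² cross terms: 2·(-5)·(-4)·∫sin(3x)·cos(x) dx = 40·(0) = 0;  2·(-5)·(1)·∫sin(3x)·sin(x) dx = -10·(0) = 0;  2·(-4)·(1)·∫cos(x)·sin(x) dx = -8·(0) = 0.
  So ∫_0^π u² dx = 25*π/2 + 8*π + π/2 + 0 + 0 + 0 = 21*π.
  (u')² squared terms: (-15)²·∫cos(3x)² dx = 225·π/2 = 225*π/2;  (4)²·∫sin(x)² dx = 16·π/2 = 8*π;  (1)²·∫cos(x)² dx = 1·π/2 = π/2.
  (u')² cross terms: 2·(-15)·(4)·∫cos(3x)·sin(x) dx = -120·(0) = 0;  2·(-15)·(1)·∫cos(3x)·cos(x) dx = -30·(0) = 0;  2·(4)·(1)·∫sin(x)·cos(x) dx = 8·(0) = 0.
  So ∫_0^π (u')² dx = 225*π/2 + 8*π + π/2 + 0 + 0 + 0 = 121*π.
||u||_{H^1}^2 = (21*π) + (121*π) = 142*π.


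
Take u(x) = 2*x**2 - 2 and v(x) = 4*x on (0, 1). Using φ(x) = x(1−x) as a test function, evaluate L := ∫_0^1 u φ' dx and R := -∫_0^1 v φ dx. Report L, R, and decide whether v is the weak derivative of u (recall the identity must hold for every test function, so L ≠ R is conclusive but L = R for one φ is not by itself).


LHS = -1/3, RHS = -1/3. Yes, v = u' weakly.

u(x) = 2*x**2 - 2, classical derivative u'(x) = 4*x.
φ(x) = x(1−x), so φ'(x) = 1 - 2*x.
Note φ(0) = φ(1) = 0, so the boundary term u·φ vanishes.
LHS = ∫_0^1 u(x) φ'(x) dx = ∫_0^1 (-4*x^3 + 2*x^2 + 4*x - 2) dx. Term by term:
  ∫_0^1 -4*x^3 dx = -1;  ∫_0^1 2*x^2 dx = 2/3;  ∫_0^1 4*x dx = 2;
  ∫_0^1 -2 dx = -2.
Sum: -1 + 2/3 + 2 − 2 = -1/3.
So LHS = -1/3.
∫_0^1 v(x) φ(x) dx = ∫_0^1 (-4*x^3 + 4*x^2) dx. Term by term:
  ∫_0^1 -4*x^3 dx = -1;  ∫_0^1 4*x^2 dx = 4/3.
Sum: -1 + 4/3 = 1/3.
So RHS = -∫_0^1 v(x) φ(x) dx = -1/3.
LHS = RHS, so the identity holds for this test φ.
Moreover u is smooth here and v(x) = u'(x) = 4*x pointwise, so the identity holds for every test function. Hence v is the weak derivative of u.
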